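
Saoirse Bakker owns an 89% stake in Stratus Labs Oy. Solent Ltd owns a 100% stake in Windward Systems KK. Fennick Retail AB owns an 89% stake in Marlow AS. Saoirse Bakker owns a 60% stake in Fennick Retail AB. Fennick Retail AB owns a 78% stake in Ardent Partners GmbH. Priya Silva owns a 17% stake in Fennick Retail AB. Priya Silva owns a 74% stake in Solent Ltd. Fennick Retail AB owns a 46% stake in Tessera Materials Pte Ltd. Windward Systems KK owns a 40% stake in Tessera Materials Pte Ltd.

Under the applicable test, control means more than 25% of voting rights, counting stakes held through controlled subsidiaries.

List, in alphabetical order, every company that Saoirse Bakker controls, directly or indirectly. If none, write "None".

Ardent Partners GmbH, Fennick Retail AB, Marlow AS, Stratus Labs Oy, Tessera Materials Pte Ltd

Saoirse holds 60% of Fennick, so Saoirse controls Fennick.
Saoirse holds 89% of Stratus, so Saoirse controls Stratus.
Fennick holds 89% of Marlow, so Saoirse controls Marlow.
Fennick holds 78% of Ardent, so Saoirse controls Ardent.
Fennick holds 46% of Tessera, so Saoirse controls Tessera.
No other company's threshold is met.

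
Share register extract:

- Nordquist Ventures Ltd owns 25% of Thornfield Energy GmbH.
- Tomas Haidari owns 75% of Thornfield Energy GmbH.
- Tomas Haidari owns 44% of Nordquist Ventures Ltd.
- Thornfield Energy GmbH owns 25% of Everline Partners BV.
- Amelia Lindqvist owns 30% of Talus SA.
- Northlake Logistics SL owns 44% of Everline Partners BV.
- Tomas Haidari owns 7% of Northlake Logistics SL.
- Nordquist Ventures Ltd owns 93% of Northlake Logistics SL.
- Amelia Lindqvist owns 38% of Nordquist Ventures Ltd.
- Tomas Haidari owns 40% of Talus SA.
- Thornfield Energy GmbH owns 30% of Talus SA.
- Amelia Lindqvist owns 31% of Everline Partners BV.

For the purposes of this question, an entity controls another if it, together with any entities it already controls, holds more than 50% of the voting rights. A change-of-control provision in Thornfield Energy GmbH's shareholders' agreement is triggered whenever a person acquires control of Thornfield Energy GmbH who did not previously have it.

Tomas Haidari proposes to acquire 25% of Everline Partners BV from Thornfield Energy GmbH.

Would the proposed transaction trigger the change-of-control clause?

No

The purchase adds only to Tomas's holdings (Thornfield's stake shrinks), so Tomas is the only person who could newly come to control Thornfield.
Tomas holds 75% of Thornfield, so Tomas controls Thornfield.
So Tomas already controls Thornfield before the transaction.
After the purchase, Tomas holds 25% of Everline directly, and Thornfield's stake falls to 0%.
Tomas controlled Thornfield already, so this is not a new person acquiring control; every other person's position is unchanged or reduced.
No new person acquires control, so the clause is not triggered.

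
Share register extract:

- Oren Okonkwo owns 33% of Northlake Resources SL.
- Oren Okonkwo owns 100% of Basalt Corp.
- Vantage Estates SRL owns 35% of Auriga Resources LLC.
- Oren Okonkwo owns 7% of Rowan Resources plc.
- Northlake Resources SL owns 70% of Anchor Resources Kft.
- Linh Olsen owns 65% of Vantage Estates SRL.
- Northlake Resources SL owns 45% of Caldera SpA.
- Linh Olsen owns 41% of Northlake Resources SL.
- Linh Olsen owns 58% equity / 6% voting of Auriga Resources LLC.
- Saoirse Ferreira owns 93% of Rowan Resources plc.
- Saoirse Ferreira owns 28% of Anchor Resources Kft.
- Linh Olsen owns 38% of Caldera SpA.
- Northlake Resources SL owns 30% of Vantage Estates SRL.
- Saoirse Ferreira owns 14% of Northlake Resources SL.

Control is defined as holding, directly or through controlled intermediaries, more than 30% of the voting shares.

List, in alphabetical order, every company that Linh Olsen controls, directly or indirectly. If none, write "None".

Anchor Resources Kft, Auriga Resources LLC, Caldera SpA, Northlake Resources SL, Vantage Estates SRL

Linh holds 41% of Northlake, so Linh controls Northlake.
Northlake holds 70% of Anchor, so Linh controls Anchor.
Linh and Northlake together hold 65% + 30% = 95% of Vantage, so Linh controls Vantage.
Vantage and Linh together hold 35% + 6% = 41% of Auriga, so Linh controls Auriga.
Linh and Northlake together hold 38% + 45% = 83% of Caldera, so Linh controls Caldera.
No other company's threshold is met.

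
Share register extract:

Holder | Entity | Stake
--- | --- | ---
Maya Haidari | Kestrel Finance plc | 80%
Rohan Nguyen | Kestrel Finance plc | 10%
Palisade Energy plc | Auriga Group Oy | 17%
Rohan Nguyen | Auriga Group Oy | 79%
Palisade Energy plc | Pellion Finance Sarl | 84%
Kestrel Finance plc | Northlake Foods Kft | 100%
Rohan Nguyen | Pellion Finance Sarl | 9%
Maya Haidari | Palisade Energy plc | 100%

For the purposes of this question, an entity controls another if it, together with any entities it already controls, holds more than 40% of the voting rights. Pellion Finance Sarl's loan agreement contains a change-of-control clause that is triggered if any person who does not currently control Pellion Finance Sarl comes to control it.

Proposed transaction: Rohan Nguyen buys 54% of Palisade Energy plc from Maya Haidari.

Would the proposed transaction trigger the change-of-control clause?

Yes

The purchase adds only to Rohan's holdings (Maya's stake shrinks), so Rohan is the only person who could newly come to control Pellion.
Rohan holds 79% of Auriga, so Rohan controls Auriga.
In Pellion, Rohan's side holds only 9%, not > 40%.
So before the transaction, Rohan does not control Pellion.
After the purchase, Rohan holds 54% of Palisade directly, and Maya's stake falls to 46%.
Rohan holds 54% of Palisade, so Rohan controls Palisade.
Palisade and Rohan together hold 84% + 9% = 93% of Pellion, so Rohan controls Pellion.
Rohan did not control Pellion before and does after, so the clause is triggered.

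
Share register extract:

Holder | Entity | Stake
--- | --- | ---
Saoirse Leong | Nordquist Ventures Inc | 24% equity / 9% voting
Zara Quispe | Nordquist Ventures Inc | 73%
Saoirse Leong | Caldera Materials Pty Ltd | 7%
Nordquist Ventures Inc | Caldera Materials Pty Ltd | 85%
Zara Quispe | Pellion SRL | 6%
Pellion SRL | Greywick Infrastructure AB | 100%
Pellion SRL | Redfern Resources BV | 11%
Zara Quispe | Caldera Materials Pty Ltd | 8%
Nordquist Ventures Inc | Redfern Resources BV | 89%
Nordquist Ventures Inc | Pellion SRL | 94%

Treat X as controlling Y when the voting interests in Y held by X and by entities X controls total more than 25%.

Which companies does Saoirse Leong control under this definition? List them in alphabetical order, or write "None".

Saoirse's largest direct stake is 9% in Nordquist, which does not meet the threshold.

None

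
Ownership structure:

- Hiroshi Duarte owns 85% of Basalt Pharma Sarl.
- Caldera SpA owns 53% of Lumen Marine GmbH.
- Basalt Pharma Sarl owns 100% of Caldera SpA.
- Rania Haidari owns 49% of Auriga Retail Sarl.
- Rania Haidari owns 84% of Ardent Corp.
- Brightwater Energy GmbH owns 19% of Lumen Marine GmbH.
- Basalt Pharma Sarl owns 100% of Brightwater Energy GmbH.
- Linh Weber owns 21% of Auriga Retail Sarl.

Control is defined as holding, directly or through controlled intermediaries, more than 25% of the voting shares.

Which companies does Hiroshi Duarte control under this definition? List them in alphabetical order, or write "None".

Hiroshi holds 85% of Basalt, so Hiroshi controls Basalt.
Basalt holds 100% of Brightwater, so Hiroshi controls Brightwater.
Basalt holds 100% of Caldera, so Hiroshi controls Caldera.
Brightwater and Caldera together hold 19% + 53% = 72% of Lumen, so Hiroshi controls Lumen.
No other company's threshold is met.

Basalt Pharma Sarl, Brightwater Energy GmbH, Caldera SpA, Lumen Marine GmbH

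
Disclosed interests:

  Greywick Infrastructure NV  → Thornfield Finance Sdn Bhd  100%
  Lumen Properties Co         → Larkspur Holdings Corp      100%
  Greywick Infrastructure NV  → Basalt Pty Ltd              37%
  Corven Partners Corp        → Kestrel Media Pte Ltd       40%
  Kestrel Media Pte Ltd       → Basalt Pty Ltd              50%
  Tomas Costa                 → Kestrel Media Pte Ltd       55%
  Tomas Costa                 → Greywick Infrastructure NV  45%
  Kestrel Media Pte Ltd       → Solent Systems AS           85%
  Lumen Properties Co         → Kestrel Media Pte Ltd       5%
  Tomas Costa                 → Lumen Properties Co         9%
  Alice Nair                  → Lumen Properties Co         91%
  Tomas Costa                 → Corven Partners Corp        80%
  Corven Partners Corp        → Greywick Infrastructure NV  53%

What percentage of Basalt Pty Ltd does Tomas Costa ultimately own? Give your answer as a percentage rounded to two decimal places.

76.06%

Tomas reaches Basalt along 5 paths.
Via Kestrel: 55% × 50% = 27.5%.
Via Corven → Kestrel: 80% × 40% × 50% = 16%.
Via Lumen → Kestrel: 9% × 5% × 50% = 0.225%.
Via Corven → Greywick: 80% × 53% × 37% = 15.688%.
Via Greywick: 45% × 37% = 16.65%.
Total: 27.5% + 16% + 0.225% + 15.688% + 16.65% = 76.063%.
Rounded: 76.06%.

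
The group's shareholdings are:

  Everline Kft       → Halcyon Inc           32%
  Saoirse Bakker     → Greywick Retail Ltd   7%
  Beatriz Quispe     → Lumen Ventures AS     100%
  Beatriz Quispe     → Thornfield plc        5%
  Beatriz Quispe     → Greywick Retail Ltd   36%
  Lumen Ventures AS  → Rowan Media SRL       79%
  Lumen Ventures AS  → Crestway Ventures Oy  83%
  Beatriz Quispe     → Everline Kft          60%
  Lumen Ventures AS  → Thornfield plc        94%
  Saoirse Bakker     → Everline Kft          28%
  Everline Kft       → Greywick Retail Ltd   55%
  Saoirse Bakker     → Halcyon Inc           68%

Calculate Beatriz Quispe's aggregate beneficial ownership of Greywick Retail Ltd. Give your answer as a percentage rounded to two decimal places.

Beatriz reaches Greywick along 2 paths.
Via Everline: 60% × 55% = 33%.
Direct stake: 36% = 36%.
Total: 33% + 36% = 69%.
Rounded: 69.00%.

69.00%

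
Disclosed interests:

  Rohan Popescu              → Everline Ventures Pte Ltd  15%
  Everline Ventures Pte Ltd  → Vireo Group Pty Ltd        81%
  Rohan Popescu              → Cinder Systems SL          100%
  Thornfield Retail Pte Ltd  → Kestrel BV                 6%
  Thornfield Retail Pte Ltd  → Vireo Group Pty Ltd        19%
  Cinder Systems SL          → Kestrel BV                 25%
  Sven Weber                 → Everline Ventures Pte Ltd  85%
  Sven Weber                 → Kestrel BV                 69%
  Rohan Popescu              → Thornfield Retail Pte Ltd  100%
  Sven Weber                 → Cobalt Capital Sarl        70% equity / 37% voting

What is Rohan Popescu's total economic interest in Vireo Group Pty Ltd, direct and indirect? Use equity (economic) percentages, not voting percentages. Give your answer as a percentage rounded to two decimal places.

Rohan reaches Vireo along 2 paths.
Via Thornfield: 100% × 19% = 19%.
Via Everline: 15% × 81% = 12.15%.
Total: 19% + 12.15% = 31.15%.

31.15%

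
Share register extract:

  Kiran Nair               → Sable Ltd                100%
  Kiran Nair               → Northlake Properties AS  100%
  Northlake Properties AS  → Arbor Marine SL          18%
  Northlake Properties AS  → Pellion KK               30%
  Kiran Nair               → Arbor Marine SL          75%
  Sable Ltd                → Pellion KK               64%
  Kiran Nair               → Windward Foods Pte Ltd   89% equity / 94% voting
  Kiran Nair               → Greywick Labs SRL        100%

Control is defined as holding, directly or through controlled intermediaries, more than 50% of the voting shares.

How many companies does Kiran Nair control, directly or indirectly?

6

Kiran holds 100% of Sable, so Kiran controls Sable.
Kiran holds 100% of Northlake, so Kiran controls Northlake.
Northlake and Sable together hold 30% + 64% = 94% of Pellion, so Kiran controls Pellion.
Kiran holds 100% of Greywick, so Kiran controls Greywick.
Northlake and Kiran together hold 18% + 75% = 93% of Arbor, so Kiran controls Arbor.
Kiran holds 94% of Windward, so Kiran controls Windward.
Kiran controls 6 companies.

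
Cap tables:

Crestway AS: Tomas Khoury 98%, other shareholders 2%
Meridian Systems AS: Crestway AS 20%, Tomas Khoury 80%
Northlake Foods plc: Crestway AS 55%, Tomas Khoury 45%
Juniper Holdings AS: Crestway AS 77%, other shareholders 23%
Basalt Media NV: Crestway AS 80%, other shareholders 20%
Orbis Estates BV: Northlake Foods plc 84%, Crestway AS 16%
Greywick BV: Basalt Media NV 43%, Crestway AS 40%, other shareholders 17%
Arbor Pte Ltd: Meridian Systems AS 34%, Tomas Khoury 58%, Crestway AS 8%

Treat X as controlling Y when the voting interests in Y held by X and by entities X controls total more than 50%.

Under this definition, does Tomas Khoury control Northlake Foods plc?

Yes

Tomas holds 98% of Crestway, so Tomas controls Crestway.
Crestway and Tomas together hold 55% + 45% = 100% of Northlake, so Tomas controls Northlake.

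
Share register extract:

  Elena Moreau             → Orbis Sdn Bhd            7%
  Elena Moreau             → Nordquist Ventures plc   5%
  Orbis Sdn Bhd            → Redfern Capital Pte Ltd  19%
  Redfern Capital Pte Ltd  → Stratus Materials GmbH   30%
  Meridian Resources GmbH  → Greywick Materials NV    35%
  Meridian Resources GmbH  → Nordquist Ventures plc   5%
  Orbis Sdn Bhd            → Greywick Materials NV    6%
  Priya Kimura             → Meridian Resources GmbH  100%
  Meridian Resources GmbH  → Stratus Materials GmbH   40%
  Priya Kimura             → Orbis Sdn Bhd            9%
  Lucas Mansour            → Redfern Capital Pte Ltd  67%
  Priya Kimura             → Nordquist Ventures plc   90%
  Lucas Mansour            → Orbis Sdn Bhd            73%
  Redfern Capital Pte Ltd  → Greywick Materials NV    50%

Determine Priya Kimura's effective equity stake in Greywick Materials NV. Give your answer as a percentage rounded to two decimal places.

36.40%

Priya reaches Greywick along 3 paths.
Via Meridian: 100% × 35% = 35%.
Via Orbis → Redfern: 9% × 19% × 50% = 0.855%.
Via Orbis: 9% × 6% = 0.54%.
Total: 35% + 0.855% + 0.54% = 36.395%.
Rounded: 36.40%.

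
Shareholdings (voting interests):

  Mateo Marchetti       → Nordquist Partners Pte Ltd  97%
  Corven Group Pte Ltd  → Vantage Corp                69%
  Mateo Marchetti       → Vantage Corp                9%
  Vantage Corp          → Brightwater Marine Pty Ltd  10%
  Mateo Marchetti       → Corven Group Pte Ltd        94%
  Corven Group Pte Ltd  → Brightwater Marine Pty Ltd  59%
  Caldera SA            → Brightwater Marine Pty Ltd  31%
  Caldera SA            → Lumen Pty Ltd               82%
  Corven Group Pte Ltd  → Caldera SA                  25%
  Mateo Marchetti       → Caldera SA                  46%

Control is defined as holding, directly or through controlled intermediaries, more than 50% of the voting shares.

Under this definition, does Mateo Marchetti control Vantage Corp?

Yes

Mateo holds 94% of Corven, so Mateo controls Corven.
Corven and Mateo together hold 69% + 9% = 78% of Vantage, so Mateo controls Vantage.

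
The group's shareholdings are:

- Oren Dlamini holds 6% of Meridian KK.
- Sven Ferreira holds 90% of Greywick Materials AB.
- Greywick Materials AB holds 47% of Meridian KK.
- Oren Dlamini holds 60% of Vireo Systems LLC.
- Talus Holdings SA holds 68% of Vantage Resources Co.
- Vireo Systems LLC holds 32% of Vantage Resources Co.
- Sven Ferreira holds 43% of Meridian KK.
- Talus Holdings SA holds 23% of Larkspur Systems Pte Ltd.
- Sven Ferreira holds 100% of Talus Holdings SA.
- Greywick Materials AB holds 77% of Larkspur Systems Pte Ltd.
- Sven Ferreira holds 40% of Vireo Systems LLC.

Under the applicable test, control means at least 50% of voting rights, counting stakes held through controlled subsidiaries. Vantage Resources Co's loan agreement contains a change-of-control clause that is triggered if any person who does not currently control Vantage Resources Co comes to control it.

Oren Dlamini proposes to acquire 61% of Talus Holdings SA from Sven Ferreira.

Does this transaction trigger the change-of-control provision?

The purchase adds only to Oren's holdings (Sven's stake shrinks), so Oren is the only person who could newly come to control Vantage.
Oren holds 60% of Vireo, so Oren controls Vireo.
In Vantage, Oren's side holds only 32%, not ≥ 50%.
So before the transaction, Oren does not control Vantage.
After the purchase, Oren holds 61% of Talus directly, and Sven's stake falls to 39%.
Oren holds 61% of Talus, so Oren controls Talus.
Talus and Vireo together hold 68% + 32% = 100% of Vantage, so Oren controls Vantage.
Oren did not control Vantage before and does after, so the clause is triggered.

Yes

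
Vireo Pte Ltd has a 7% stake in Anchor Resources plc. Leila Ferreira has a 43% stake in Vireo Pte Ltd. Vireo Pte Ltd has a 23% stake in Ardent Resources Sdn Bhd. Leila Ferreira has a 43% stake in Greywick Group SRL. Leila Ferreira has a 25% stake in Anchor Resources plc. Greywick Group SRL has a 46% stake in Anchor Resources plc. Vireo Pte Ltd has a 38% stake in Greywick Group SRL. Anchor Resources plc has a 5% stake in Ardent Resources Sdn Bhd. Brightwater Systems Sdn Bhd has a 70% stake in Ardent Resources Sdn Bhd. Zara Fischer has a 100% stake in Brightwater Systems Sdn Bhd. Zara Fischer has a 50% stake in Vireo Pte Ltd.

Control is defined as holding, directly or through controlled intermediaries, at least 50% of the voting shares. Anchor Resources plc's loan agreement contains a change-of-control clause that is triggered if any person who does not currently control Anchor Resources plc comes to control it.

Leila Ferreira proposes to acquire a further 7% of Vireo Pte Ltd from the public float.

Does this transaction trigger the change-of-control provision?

Yes

The purchase changes only Leila's holdings, so Leila is the only person who could newly come to control Anchor.
Leila's largest direct stake is 43% in Vireo, which does not meet the threshold, so Leila controls no company.
In Anchor, Leila's side holds only 25%, not ≥ 50%.
So before the transaction, Leila does not control Anchor.
After the purchase, Leila's direct stake in Vireo rises to 43% + 7% = 50%.
Leila holds 50% of Vireo, so Leila controls Vireo.
Leila and Vireo together hold 43% + 38% = 81% of Greywick, so Leila controls Greywick.
Leila and Greywick and Vireo together hold 25% + 46% + 7% = 78% of Anchor, so Leila controls Anchor.
Leila did not control Anchor before and does after, so the clause is triggered.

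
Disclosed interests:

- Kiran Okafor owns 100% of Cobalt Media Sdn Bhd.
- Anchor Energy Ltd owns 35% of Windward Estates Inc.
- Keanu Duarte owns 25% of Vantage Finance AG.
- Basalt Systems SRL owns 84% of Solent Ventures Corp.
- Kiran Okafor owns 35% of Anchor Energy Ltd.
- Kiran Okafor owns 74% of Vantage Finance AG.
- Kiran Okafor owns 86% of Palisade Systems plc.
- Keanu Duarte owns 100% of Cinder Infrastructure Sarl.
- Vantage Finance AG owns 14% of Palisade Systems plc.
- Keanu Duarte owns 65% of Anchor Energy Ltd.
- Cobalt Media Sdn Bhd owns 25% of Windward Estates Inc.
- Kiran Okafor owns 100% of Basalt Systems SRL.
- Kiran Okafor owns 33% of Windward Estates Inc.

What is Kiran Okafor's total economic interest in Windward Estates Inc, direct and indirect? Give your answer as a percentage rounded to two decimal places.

70.25%

Kiran reaches Windward along 3 paths.
Direct stake: 33% = 33%.
Via Anchor: 35% × 35% = 12.25%.
Via Cobalt: 100% × 25% = 25%.
Total: 33% + 12.25% + 25% = 70.25%.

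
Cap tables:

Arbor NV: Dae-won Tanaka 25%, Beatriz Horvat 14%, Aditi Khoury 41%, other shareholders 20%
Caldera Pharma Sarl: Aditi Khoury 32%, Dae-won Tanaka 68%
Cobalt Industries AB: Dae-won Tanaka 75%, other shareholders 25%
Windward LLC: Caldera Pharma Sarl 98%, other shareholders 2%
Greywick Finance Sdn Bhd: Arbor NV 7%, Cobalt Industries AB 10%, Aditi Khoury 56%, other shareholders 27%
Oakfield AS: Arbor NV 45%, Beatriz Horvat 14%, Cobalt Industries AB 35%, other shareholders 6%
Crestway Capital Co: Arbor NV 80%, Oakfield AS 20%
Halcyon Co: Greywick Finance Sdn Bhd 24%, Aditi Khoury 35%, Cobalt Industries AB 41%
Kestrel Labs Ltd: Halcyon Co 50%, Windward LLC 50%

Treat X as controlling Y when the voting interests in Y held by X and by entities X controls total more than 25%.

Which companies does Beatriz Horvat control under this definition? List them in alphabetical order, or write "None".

Beatriz's largest direct stake is 14% in Arbor, which does not meet the threshold.

None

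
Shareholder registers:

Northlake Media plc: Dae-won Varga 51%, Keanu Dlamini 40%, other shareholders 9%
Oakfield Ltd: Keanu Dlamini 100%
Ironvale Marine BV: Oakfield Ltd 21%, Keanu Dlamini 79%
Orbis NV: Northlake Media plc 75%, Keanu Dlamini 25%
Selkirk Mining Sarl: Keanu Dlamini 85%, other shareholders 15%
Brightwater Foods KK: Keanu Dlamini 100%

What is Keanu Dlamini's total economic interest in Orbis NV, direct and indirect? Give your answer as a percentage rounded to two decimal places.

55.00%

Keanu reaches Orbis along 2 paths.
Via Northlake: 40% × 75% = 30%.
Direct stake: 25% = 25%.
Total: 30% + 25% = 55%.
Rounded: 55.00%.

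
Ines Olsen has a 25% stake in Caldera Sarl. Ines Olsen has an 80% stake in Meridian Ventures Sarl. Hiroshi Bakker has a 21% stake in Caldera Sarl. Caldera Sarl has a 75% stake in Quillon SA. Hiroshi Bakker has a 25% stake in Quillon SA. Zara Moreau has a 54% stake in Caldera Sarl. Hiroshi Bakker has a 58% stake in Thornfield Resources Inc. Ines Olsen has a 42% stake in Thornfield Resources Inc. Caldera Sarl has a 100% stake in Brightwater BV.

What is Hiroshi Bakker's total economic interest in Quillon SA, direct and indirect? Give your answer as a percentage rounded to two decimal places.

Hiroshi reaches Quillon along 2 paths.
Direct stake: 25% = 25%.
Via Caldera: 21% × 75% = 15.75%.
Total: 25% + 15.75% = 40.75%.

40.75%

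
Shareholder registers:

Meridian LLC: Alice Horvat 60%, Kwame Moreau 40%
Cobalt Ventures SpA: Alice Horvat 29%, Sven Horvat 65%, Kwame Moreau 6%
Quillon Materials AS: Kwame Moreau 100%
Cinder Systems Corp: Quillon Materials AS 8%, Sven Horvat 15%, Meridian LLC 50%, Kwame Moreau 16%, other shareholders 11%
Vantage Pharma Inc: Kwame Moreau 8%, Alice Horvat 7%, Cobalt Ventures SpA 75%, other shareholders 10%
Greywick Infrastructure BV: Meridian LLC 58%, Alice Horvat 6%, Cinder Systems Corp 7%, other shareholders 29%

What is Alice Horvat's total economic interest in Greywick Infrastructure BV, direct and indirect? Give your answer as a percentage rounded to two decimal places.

42.90%

Alice reaches Greywick along 3 paths.
Via Meridian: 60% × 58% = 34.8%.
Direct stake: 6% = 6%.
Via Meridian → Cinder: 60% × 50% × 7% = 2.1%.
Total: 34.8% + 6% + 2.1% = 42.9%.
Rounded: 42.90%.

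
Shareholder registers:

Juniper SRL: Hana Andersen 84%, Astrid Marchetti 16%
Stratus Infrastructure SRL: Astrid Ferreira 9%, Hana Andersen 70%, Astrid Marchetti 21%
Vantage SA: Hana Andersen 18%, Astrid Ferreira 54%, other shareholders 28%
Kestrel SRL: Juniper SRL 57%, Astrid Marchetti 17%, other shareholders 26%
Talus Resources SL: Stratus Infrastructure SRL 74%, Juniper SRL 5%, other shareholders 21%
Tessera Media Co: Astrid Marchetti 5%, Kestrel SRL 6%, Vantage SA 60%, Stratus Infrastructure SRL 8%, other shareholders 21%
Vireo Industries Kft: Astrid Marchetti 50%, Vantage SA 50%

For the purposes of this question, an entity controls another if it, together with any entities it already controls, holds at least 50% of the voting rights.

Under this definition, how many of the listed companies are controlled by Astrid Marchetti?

Astrid Marchetti holds 50% of Vireo, so Astrid Marchetti controls Vireo.
No other company's threshold is met.
Astrid Marchetti controls 1 company.

1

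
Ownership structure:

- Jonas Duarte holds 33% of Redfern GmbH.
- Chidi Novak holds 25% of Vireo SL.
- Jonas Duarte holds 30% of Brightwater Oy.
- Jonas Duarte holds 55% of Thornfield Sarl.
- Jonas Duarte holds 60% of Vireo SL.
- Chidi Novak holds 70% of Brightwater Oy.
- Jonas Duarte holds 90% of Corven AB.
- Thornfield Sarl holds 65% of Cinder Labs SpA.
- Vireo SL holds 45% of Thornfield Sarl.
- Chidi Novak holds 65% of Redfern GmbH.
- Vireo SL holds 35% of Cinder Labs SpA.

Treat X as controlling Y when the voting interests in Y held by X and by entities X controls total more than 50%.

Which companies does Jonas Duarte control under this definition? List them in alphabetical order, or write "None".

Cinder Labs SpA, Corven AB, Thornfield Sarl, Vireo SL

Jonas holds 60% of Vireo, so Jonas controls Vireo.
Jonas holds 90% of Corven, so Jonas controls Corven.
Vireo and Jonas together hold 45% + 55% = 100% of Thornfield, so Jonas controls Thornfield.
Vireo and Thornfield together hold 35% + 65% = 100% of Cinder, so Jonas controls Cinder.
No other company's threshold is met.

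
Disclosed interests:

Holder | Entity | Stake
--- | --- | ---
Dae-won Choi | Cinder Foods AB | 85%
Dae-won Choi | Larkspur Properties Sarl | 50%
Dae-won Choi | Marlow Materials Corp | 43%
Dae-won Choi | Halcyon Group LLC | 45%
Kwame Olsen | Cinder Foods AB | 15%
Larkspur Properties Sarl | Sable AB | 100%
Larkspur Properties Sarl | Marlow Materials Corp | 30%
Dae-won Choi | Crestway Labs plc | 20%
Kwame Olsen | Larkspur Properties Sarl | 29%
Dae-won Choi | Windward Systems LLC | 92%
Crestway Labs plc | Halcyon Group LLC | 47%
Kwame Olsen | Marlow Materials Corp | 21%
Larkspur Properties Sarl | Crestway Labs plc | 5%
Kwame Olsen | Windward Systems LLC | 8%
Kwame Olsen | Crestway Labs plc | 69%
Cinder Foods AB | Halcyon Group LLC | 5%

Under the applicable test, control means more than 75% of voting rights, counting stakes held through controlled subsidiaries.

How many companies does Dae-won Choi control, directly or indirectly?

Dae-won holds 92% of Windward, so Dae-won controls Windward.
Dae-won holds 85% of Cinder, so Dae-won controls Cinder.
No other company's threshold is met.
Dae-won controls 2 companies.

2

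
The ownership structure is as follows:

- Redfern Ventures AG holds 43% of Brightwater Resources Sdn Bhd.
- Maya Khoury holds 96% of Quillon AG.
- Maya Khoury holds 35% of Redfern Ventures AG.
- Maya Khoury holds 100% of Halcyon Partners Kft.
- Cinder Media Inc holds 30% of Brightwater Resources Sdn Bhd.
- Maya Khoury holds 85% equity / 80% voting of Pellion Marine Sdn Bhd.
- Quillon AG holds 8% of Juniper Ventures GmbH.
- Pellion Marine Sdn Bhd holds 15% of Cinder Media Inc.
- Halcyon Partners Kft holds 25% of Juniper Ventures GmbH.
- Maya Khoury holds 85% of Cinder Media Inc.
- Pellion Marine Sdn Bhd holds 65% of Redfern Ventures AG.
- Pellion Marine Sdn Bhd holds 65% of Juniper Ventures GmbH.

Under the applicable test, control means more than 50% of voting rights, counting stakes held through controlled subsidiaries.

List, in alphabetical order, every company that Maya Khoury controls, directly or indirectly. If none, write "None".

Maya holds 100% of Halcyon, so Maya controls Halcyon.
Maya holds 96% of Quillon, so Maya controls Quillon.
Maya holds 80% of Pellion, so Maya controls Pellion.
Maya and Pellion together hold 35% + 65% = 100% of Redfern, so Maya controls Redfern.
Halcyon and Pellion and Quillon together hold 25% + 65% + 8% = 98% of Juniper, so Maya controls Juniper.
Pellion and Maya together hold 15% + 85% = 100% of Cinder, so Maya controls Cinder.
Cinder and Redfern together hold 30% + 43% = 73% of Brightwater, so Maya controls Brightwater.

Brightwater Resources Sdn Bhd, Cinder Media Inc, Halcyon Partners Kft, Juniper Ventures GmbH, Pellion Marine Sdn Bhd, Quillon AG, Redfern Ventures AG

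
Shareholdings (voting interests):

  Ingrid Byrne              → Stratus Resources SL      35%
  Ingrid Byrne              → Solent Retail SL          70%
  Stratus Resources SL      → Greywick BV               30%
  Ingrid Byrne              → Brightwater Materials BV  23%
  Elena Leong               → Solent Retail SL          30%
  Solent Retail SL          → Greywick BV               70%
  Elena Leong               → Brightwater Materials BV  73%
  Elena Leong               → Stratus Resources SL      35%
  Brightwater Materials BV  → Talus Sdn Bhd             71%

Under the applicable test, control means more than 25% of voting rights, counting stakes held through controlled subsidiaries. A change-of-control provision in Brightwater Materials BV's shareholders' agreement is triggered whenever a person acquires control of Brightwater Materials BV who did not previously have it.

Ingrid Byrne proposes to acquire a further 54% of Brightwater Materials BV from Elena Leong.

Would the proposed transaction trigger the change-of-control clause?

The purchase adds only to Ingrid's holdings (Elena's stake shrinks), so Ingrid is the only person who could newly come to control Brightwater.
Ingrid holds 35% of Stratus, so Ingrid controls Stratus.
Ingrid holds 70% of Solent, so Ingrid controls Solent.
Solent and Stratus together hold 70% + 30% = 100% of Greywick, so Ingrid controls Greywick.
In Brightwater, Ingrid's side holds only 23%, not > 25%.
So before the transaction, Ingrid does not control Brightwater.
After the purchase, Ingrid's direct stake in Brightwater rises to 23% + 54% = 77%, and Elena's stake falls to 19%.
Ingrid holds 77% of Brightwater, so Ingrid controls Brightwater.
Ingrid did not control Brightwater before and does after, so the clause is triggered.

Yes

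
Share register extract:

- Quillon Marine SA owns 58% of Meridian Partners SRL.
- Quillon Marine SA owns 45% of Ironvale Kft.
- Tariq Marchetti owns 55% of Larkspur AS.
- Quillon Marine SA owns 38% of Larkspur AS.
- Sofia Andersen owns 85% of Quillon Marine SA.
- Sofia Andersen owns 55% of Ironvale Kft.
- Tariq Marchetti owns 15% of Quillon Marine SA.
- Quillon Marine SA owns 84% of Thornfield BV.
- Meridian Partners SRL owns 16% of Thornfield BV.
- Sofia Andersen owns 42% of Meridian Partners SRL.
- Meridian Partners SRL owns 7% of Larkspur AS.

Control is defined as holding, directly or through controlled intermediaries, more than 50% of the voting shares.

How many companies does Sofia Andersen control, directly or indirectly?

4

Sofia holds 85% of Quillon, so Sofia controls Quillon.
Quillon and Sofia together hold 58% + 42% = 100% of Meridian, so Sofia controls Meridian.
Quillon and Sofia together hold 45% + 55% = 100% of Ironvale, so Sofia controls Ironvale.
Quillon and Meridian together hold 84% + 16% = 100% of Thornfield, so Sofia controls Thornfield.
No other company's threshold is met.
Sofia controls 4 companies.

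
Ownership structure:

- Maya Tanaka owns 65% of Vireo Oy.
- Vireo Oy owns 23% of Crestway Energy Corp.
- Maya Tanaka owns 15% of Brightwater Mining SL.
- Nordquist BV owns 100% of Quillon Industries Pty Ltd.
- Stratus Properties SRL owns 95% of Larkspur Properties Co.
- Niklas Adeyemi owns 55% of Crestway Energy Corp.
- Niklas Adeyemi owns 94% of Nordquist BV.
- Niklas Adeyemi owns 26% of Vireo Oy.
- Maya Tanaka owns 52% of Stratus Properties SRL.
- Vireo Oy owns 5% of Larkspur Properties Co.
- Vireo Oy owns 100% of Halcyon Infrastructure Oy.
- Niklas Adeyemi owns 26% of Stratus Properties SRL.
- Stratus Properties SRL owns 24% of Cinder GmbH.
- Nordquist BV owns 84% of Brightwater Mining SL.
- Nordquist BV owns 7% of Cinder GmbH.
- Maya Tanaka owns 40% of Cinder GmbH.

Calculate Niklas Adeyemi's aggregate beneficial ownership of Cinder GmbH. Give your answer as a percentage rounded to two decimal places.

Niklas reaches Cinder along 2 paths.
Via Stratus: 26% × 24% = 6.24%.
Via Nordquist: 94% × 7% = 6.58%.
Total: 6.24% + 6.58% = 12.82%.

12.82%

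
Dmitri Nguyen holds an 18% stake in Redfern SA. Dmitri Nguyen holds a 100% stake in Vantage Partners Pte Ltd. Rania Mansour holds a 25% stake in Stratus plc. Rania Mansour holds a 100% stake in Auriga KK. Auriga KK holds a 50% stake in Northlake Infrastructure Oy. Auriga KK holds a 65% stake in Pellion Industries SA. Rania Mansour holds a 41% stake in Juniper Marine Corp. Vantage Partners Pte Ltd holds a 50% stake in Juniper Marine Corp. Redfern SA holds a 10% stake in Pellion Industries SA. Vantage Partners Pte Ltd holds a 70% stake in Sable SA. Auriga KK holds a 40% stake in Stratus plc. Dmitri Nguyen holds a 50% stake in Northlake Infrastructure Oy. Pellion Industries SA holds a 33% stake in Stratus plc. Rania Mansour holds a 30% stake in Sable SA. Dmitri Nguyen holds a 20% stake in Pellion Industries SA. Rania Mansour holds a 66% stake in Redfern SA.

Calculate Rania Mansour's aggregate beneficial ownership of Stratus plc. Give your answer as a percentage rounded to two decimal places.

88.63%

Rania reaches Stratus along 4 paths.
Via Auriga → Pellion: 100% × 65% × 33% = 21.45%.
Via Redfern → Pellion: 66% × 10% × 33% = 2.178%.
Via Auriga: 100% × 40% = 40%.
Direct stake: 25% = 25%.
Total: 21.45% + 2.178% + 40% + 25% = 88.628%.
Rounded: 88.63%.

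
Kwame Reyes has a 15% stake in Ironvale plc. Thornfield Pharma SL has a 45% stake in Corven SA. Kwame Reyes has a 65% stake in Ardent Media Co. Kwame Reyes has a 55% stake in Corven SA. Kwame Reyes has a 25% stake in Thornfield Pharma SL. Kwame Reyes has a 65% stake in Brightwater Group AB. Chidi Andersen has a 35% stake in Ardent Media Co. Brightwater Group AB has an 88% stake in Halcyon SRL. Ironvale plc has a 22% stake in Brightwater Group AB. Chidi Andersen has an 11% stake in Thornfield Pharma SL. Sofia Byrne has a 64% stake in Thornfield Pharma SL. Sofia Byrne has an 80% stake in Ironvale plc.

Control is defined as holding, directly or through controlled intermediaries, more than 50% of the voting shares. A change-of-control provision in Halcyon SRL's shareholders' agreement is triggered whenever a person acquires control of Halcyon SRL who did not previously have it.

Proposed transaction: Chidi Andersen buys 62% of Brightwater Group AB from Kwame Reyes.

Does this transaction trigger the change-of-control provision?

Yes

The purchase adds only to Chidi's holdings (Kwame's stake shrinks), so Chidi is the only person who could newly come to control Halcyon.
Chidi's largest direct stake is 35% in Ardent, which does not meet the threshold, so Chidi controls no company.
Neither Chidi nor any entity Chidi controls holds any voting interest in Halcyon.
So before the transaction, Chidi does not control Halcyon.
After the purchase, Chidi holds 62% of Brightwater directly, and Kwame's stake falls to 3%.
Chidi holds 62% of Brightwater, so Chidi controls Brightwater.
Brightwater holds 88% of Halcyon, so Chidi controls Halcyon.
Chidi did not control Halcyon before and does after, so the clause is triggered.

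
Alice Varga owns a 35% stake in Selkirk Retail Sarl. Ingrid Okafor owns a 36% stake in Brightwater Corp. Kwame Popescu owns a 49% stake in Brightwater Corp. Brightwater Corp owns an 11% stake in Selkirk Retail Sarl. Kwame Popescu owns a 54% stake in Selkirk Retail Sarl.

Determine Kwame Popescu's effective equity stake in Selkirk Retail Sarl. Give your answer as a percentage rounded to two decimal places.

59.39%

Kwame reaches Selkirk along 2 paths.
Direct stake: 54% = 54%.
Via Brightwater: 49% × 11% = 5.39%.
Total: 54% + 5.39% = 59.39%.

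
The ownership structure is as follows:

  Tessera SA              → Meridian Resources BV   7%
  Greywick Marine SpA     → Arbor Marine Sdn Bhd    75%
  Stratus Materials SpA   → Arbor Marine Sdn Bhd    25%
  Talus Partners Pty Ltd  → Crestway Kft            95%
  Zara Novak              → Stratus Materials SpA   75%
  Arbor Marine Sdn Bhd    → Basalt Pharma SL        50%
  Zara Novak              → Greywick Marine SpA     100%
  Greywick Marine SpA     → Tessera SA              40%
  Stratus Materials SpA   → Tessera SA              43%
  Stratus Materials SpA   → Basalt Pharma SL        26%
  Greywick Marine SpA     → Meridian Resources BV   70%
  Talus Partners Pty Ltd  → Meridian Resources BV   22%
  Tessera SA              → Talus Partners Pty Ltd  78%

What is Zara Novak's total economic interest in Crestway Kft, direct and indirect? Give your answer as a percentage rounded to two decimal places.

53.54%

Zara reaches Crestway along 2 paths.
Via Greywick → Tessera → Talus: 100% × 40% × 78% × 95% = 29.64%.
Via Stratus → Tessera → Talus: 75% × 43% × 78% × 95% = 23.89725%.
Total: 29.64% + 23.89725% = 53.53725%.
Rounded: 53.54%.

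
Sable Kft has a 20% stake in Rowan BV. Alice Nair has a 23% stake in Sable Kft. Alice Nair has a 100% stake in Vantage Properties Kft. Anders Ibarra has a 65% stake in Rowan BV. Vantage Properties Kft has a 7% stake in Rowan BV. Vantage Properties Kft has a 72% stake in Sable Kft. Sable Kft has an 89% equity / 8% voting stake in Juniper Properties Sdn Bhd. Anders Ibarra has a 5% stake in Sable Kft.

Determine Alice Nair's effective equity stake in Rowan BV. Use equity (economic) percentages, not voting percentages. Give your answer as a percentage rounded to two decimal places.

Alice reaches Rowan along 3 paths.
Via Vantage → Sable: 100% × 72% × 20% = 14.4%.
Via Sable: 23% × 20% = 4.6%.
Via Vantage: 100% × 7% = 7%.
Total: 14.4% + 4.6% + 7% = 26%.
Rounded: 26.00%.

26.00%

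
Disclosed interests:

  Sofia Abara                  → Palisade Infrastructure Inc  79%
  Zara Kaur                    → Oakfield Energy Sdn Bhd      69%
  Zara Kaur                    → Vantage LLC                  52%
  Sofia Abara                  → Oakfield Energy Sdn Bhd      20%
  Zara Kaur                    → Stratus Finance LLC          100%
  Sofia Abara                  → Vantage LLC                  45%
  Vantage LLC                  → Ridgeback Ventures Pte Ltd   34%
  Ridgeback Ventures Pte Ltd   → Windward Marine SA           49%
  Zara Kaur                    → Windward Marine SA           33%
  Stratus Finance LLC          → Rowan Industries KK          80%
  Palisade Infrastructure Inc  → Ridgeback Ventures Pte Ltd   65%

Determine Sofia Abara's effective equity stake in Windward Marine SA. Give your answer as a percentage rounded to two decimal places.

32.66%

Sofia reaches Windward along 2 paths.
Via Palisade → Ridgeback: 79% × 65% × 49% = 25.1615%.
Via Vantage → Ridgeback: 45% × 34% × 49% = 7.497%.
Total: 25.1615% + 7.497% = 32.6585%.
Rounded: 32.66%.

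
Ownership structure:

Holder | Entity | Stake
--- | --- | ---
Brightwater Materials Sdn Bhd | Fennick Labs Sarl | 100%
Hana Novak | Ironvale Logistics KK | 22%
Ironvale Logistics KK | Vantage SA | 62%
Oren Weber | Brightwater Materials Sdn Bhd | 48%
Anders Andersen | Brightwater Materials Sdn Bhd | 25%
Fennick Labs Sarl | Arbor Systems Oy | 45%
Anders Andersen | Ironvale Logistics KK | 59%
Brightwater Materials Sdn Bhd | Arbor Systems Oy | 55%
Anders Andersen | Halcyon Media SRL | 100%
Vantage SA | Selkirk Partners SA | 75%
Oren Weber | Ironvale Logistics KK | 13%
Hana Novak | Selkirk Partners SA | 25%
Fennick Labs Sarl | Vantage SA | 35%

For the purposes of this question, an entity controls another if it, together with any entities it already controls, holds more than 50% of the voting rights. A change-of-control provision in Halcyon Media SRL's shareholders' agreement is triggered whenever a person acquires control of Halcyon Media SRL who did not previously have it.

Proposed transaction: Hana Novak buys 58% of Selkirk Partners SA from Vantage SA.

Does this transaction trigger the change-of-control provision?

No

The purchase adds only to Hana's holdings (Vantage's stake shrinks), so Hana is the only person who could newly come to control Halcyon.
Hana's largest direct stake is 25% in Selkirk, which does not meet the threshold, so Hana controls no company.
Neither Hana nor any entity Hana controls holds any voting interest in Halcyon.
So before the transaction, Hana does not control Halcyon.
After the purchase, Hana's direct stake in Selkirk rises to 25% + 58% = 83%, and Vantage's stake falls to 17%.
Hana holds 83% of Selkirk, so Hana controls Selkirk.
After the transaction, neither Hana nor any entity Hana controls holds a voting interest in Halcyon, so Hana still does not control it.
No new person acquires control, so the clause is not triggered.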